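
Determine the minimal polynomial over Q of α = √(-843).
m_α(x) = x^2 + 843

α satisfies α^2 + 843 = 0, so x^2 + 843 annihilates α. Since d = -843 is squarefree and ≠ 1, it is not a perfect square in Q, so x^2 + 843 has no rational root and is therefore irreducible over Q (a degree-2 polynomial over a field is irreducible iff it has no root). Hence m_α(x) = x^2 + 843.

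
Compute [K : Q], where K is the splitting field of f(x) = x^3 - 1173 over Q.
[K : Q] = 6

The roots of x^3 - 1173 are ∛1173, ω∛1173, ω^2∛1173 where ω = e^(2πi/3) is a primitive cube root of unity, so K = Q(∛1173, ω). Now [Q(∛1173):Q] = 3 (since 1173 is not a perfect cube, x^3 - 1173 is irreducible) and [Q(ω):Q] = 2. Both 2 and 3 divide [K:Q], and [K:Q] ≤ 3·2 = 6, so [K:Q] = 6. (Equivalently: Q(∛1173) ⊂ R but ω ∉ R, so [K : Q(∛1173)] = 2.)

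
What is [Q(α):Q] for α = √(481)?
[Q(α):Q] = 2

[Q(α):Q] equals the degree of the minimal polynomial of α. Here α^2 = 481 and x^2 - 481 is irreducible (d = 481 is squarefree, ≠ 1, hence not a square), so deg(m_α) = 2. Thus [Q(α):Q] = 2.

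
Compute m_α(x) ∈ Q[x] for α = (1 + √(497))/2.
m_α(x) = x^2 - x - 124

From 2α - 1 = √(497), squaring gives (2α - 1)^2 = 497, i.e. 4α^2 - 4α + 1 = 497, so α^2 - α + (1 - 497)/4 = 0. Since 497 ≡ 1 (mod 4), (1 - 497)/4 = -124 ∈ Z. The polynomial x^2 - x - 124 has discriminant 1 - 4·(-124) = 497, which is not a perfect square in Q (d = 497 is squarefree and ≠ 1), so x^2 - x - 124 is irreducible over Q. It is the minimal polynomial of α.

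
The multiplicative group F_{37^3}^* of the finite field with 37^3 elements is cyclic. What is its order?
|F_{37^3}^*| = 50652

F_{37^3} has 37^3 = 50653 elements; its multiplicative group consists of all nonzero elements, so |F_{37^3}^*| = 50653 - 1 = 50652. (It is cyclic since any finite subgroup of the multiplicative group of a field is cyclic.)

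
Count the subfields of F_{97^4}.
F_{97^4} has 3 subfields

The subfields of F_{p^n} are exactly the fields F_{p^d} for d | n (each is the fixed field of the unique index-d subgroup of Gal(F_{p^n}/F_p) ≅ Z/nZ). The divisors of n = 4 are {1, 2, 4}, giving 3 subfields: F_{97^1}, F_{97^2}, F_{97^4}.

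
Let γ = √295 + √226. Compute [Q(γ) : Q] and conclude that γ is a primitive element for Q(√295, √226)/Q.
[Q(γ) : Q] = 4 (equivalently, Q(γ) = Q(√295, √226))

Obviously Q(γ) ⊆ Q(√295, √226), and [Q(√295, √226):Q] = 4 (since 295, 226 are distinct squarefree integers > 1 with 66670 not a perfect square). To show equality we compute the minimal polynomial of γ. From γ = √295 + √226: γ^2 = 295 + 2√(66670) + 226 = 521 + 2√(66670), so γ^2 - 521 = 2√(66670); squaring, (γ^2 - 521)^2 = 4·66670, i.e. γ^4 - 1042γ^2 + 271441 - 266680 = 0, i.e. γ^4 - 1042γ^2 + 4761 = 0. So γ is a root of x^4 - 1042x^2 + 4761. This polynomial is irreducible over Q: it has no rational root (each ±√295 ± √226 is irrational), and any factorization into two quadratics over Q would force √(66670) ∈ Q (pairing opposite roots) or √295, √226 ∈ Q (other pairings), all impossible. Hence [Q(γ):Q] = 4 = [Q(√295, √226):Q], so Q(γ) = Q(√295, √226).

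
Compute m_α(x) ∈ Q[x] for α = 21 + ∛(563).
m_α(x) = x^3 - 63x^2 + 1323x - 9824

Set β = α - 21 = ∛(563), so β^3 = 563. Then (α - 21)^3 - 563 = 0, i.e. α is a root of g(x) = (x - 21)^3 - 563 = x^3 - 63x^2 + 1323x - 9824. Since g(x) = h(x - 21) where h(x) = x^3 - 563, and h is irreducible over Q (because 563 is not a perfect cube, so h has no rational root, and a monic cubic with no rational root is irreducible), g is also irreducible (irreducibility is preserved under the substitution x → x - 21). Hence m_α(x) = x^3 - 63x^2 + 1323x - 9824.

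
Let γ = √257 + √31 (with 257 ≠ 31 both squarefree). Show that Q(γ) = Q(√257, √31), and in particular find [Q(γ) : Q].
[Q(γ) : Q] = 4 (equivalently, Q(γ) = Q(√257, √31))

Obviously Q(γ) ⊆ Q(√257, √31), and [Q(√257, √31):Q] = 4 (since 257, 31 are distinct squarefree integers > 1 with 7967 not a perfect square). To show equality we compute the minimal polynomial of γ. From γ = √257 + √31: γ^2 = 257 + 2√(7967) + 31 = 288 + 2√(7967), so γ^2 - 288 = 2√(7967); squaring, (γ^2 - 288)^2 = 4·7967, i.e. γ^4 - 576γ^2 + 82944 - 31868 = 0, i.e. γ^4 - 576γ^2 + 51076 = 0. So γ is a root of x^4 - 576x^2 + 51076. This polynomial is irreducible over Q: it has no rational root (each ±√257 ± √31 is irrational), and any factorization into two quadratics over Q would force √(7967) ∈ Q (pairing opposite roots) or √257, √31 ∈ Q (other pairings), all impossible. Hence [Q(γ):Q] = 4 = [Q(√257, √31):Q], so Q(γ) = Q(√257, √31).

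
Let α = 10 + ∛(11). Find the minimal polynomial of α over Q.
m_α(x) = x^3 - 30x^2 + 300x - 1011

Set β = α - 10 = ∛(11), so β^3 = 11. Then (α - 10)^3 - 11 = 0, i.e. α is a root of g(x) = (x - 10)^3 - 11 = x^3 - 30x^2 + 300x - 1011. Since g(x) = h(x - 10) where h(x) = x^3 - 11, and h is irreducible over Q (because 11 is not a perfect cube, so h has no rational root, and a monic cubic with no rational root is irreducible), g is also irreducible (irreducibility is preserved under the substitution x → x - 10). Hence m_α(x) = x^3 - 30x^2 + 300x - 1011.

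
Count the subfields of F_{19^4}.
F_{19^4} has 3 subfields

The subfields of F_{p^n} are exactly the fields F_{p^d} for d | n (each is the fixed field of the unique index-d subgroup of Gal(F_{p^n}/F_p) ≅ Z/nZ). The divisors of n = 4 are {1, 2, 4}, giving 3 subfields: F_{19^1}, F_{19^2}, F_{19^4}.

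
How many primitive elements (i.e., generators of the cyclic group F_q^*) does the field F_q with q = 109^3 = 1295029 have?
There are φ(1295028) = 369360 primitive elements

F_q^* is cyclic of order q - 1 = 1295028. A cyclic group of order m has exactly φ(m) generators. Here m = 1295028 = 2^2 · 3^4 · 7 · 571, so the number of primitive elements is φ(1295028) = 369360.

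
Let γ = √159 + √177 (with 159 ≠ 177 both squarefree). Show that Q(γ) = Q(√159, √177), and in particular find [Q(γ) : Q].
[Q(γ) : Q] = 4 (equivalently, Q(γ) = Q(√159, √177))

Obviously Q(γ) ⊆ Q(√159, √177), and [Q(√159, √177):Q] = 4 (since 159, 177 are distinct squarefree integers > 1 with 28143 not a perfect square). To show equality we compute the minimal polynomial of γ. From γ = √159 + √177: γ^2 = 159 + 2√(28143) + 177 = 336 + 2√(28143), so γ^2 - 336 = 2√(28143); squaring, (γ^2 - 336)^2 = 4·28143, i.e. γ^4 - 672γ^2 + 112896 - 112572 = 0, i.e. γ^4 - 672γ^2 + 324 = 0. So γ is a root of x^4 - 672x^2 + 324. This polynomial is irreducible over Q: it has no rational root (each ±√159 ± √177 is irrational), and any factorization into two quadratics over Q would force √(28143) ∈ Q (pairing opposite roots) or √159, √177 ∈ Q (other pairings), all impossible. Hence [Q(γ):Q] = 4 = [Q(√159, √177):Q], so Q(γ) = Q(√159, √177).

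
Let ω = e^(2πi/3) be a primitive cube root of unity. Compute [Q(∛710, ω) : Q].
[Q(∛710, ω) : Q] = 6

[Q(∛710):Q] = 3 (min poly x^3 - 710, irreducible since 710 is not a perfect cube). [Q(ω):Q] = 2 (min poly x^2 + x + 1). Since Q(∛710) ⊂ R and ω ∉ R, we have ω ∉ Q(∛710), so x^2 + x + 1 remains irreducible over Q(∛710) and [Q(∛710, ω) : Q(∛710)] = 2. By the tower law, [Q(∛710, ω) : Q] = 3 · 2 = 6. (In fact Q(∛710, ω) is the splitting field of x^3 - 710 over Q.)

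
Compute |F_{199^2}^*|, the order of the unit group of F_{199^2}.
|F_{199^2}^*| = 39600

F_{199^2} has 199^2 = 39601 elements; its multiplicative group consists of all nonzero elements, so |F_{199^2}^*| = 39601 - 1 = 39600. (It is cyclic since any finite subgroup of the multiplicative group of a field is cyclic.)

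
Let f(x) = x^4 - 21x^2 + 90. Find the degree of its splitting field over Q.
[K : Q] = 4

Solving the quadratic in x^2: x^2 = (21 ± √(21^2 - 4·90))/2 = (21 ± √81)/2 = (21 ± 9)/2, giving x^2 = 6 or x^2 = 15. So f(x) = (x^2 - 6)(x^2 - 15) and the roots of f are ±√6, ±√15. Hence the splitting field is K = Q(√6, √15). Since 6 and 15 are distinct squarefree integers > 1, their product 90 is not a perfect square, so √15 ∉ Q(√6). By the tower law [K:Q] = [Q(√6,√15):Q(√6)] · [Q(√6):Q] = 2 · 2 = 4.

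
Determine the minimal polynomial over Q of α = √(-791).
m_α(x) = x^2 + 791

α satisfies α^2 + 791 = 0, so x^2 + 791 annihilates α. Since d = -791 is squarefree and ≠ 1, it is not a perfect square in Q, so x^2 + 791 has no rational root and is therefore irreducible over Q (a degree-2 polynomial over a field is irreducible iff it has no root). Hence m_α(x) = x^2 + 791.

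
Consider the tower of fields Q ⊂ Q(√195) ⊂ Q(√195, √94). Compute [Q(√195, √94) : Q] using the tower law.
[Q(√195, √94) : Q] = 4

[Q(√195):Q] = 2 (min poly x^2 - 195, irreducible since 195 is squarefree > 1). For the top step, suppose √94 ∈ Q(√195), say √94 = c + d√195 with c, d ∈ Q. Squaring: 94 = c^2 + 195d^2 + 2cd√195. Since √195 ∉ Q this forces 2cd = 0. If d = 0 then √94 = c ∈ Q, contradicting 94 squarefree > 1. If c = 0 then 94 = 195d^2, so 195·94 = (195d)^2 is a perfect square in Q — but 195·94 = 18330 is not a perfect square (since 195 and 94 are distinct squarefree integers). Contradiction. Hence √94 ∉ Q(√195), so x^2 - 94 stays irreducible over Q(√195) and [Q(√195, √94) : Q(√195)] = 2. By the tower law, [Q(√195, √94) : Q] = 2 · 2 = 4.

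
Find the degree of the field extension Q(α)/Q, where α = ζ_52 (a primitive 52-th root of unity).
[Q(α):Q] = 24

The minimal polynomial of ζ_52 over Q is the 52-th cyclotomic polynomial Φ_52(x), which is irreducible over Q and has degree φ(52) = 24. Hence [Q(α):Q] = φ(52) = 24.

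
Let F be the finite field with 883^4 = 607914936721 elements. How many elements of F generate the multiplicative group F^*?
There are φ(607914936720) = 120716918784 primitive elements

F_q^* is cyclic of order q - 1 = 607914936720. A cyclic group of order m has exactly φ(m) generators. Here m = 607914936720 = 2^4 · 3^2 · 5 · 7^2 · 13 · 17 · 77969, so the number of primitive elements is φ(607914936720) = 120716918784.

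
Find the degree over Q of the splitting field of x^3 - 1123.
[K : Q] = 6

The roots of x^3 - 1123 are ∛1123, ω∛1123, ω^2∛1123 where ω = e^(2πi/3) is a primitive cube root of unity, so K = Q(∛1123, ω). Now [Q(∛1123):Q] = 3 (since 1123 is not a perfect cube, x^3 - 1123 is irreducible) and [Q(ω):Q] = 2. Both 2 and 3 divide [K:Q], and [K:Q] ≤ 3·2 = 6, so [K:Q] = 6. (Equivalently: Q(∛1123) ⊂ R but ω ∉ R, so [K : Q(∛1123)] = 2.)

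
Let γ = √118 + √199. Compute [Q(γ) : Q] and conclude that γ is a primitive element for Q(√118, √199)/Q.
[Q(γ) : Q] = 4 (equivalently, Q(γ) = Q(√118, √199))

Obviously Q(γ) ⊆ Q(√118, √199), and [Q(√118, √199):Q] = 4 (since 118, 199 are distinct squarefree integers > 1 with 23482 not a perfect square). To show equality we compute the minimal polynomial of γ. From γ = √118 + √199: γ^2 = 118 + 2√(23482) + 199 = 317 + 2√(23482), so γ^2 - 317 = 2√(23482); squaring, (γ^2 - 317)^2 = 4·23482, i.e. γ^4 - 634γ^2 + 100489 - 93928 = 0, i.e. γ^4 - 634γ^2 + 6561 = 0. So γ is a root of x^4 - 634x^2 + 6561. This polynomial is irreducible over Q: it has no rational root (each ±√118 ± √199 is irrational), and any factorization into two quadratics over Q would force √(23482) ∈ Q (pairing opposite roots) or √118, √199 ∈ Q (other pairings), all impossible. Hence [Q(γ):Q] = 4 = [Q(√118, √199):Q], so Q(γ) = Q(√118, √199).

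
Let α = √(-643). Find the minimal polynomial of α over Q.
m_α(x) = x^2 + 643

α satisfies α^2 + 643 = 0, so x^2 + 643 annihilates α. Since d = -643 is squarefree and ≠ 1, it is not a perfect square in Q, so x^2 + 643 has no rational root and is therefore irreducible over Q (a degree-2 polynomial over a field is irreducible iff it has no root). Hence m_α(x) = x^2 + 643.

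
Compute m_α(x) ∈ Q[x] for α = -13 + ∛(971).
m_α(x) = x^3 + 39x^2 + 507x + 1226

Set β = α + 13 = ∛(971), so β^3 = 971. Then (α + 13)^3 - 971 = 0, i.e. α is a root of g(x) = (x + 13)^3 - 971 = x^3 + 39x^2 + 507x + 1226. Since g(x) = h(x + 13) where h(x) = x^3 - 971, and h is irreducible over Q (because 971 is not a perfect cube, so h has no rational root, and a monic cubic with no rational root is irreducible), g is also irreducible (irreducibility is preserved under the substitution x → x + 13). Hence m_α(x) = x^3 + 39x^2 + 507x + 1226.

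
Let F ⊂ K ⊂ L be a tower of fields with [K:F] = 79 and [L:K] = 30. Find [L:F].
[L:F] = 2370

The tower law says that for any tower of field extensions F ⊂ K ⊂ L with finite degrees, [L:F] = [L:K] · [K:F]. Here this gives [L:F] = 30 · 79 = 2370.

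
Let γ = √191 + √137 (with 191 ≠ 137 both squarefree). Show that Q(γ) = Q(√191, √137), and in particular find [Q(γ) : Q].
[Q(γ) : Q] = 4 (equivalently, Q(γ) = Q(√191, √137))

Obviously Q(γ) ⊆ Q(√191, √137), and [Q(√191, √137):Q] = 4 (since 191, 137 are distinct squarefree integers > 1 with 26167 not a perfect square). To show equality we compute the minimal polynomial of γ. From γ = √191 + √137: γ^2 = 191 + 2√(26167) + 137 = 328 + 2√(26167), so γ^2 - 328 = 2√(26167); squaring, (γ^2 - 328)^2 = 4·26167, i.e. γ^4 - 656γ^2 + 107584 - 104668 = 0, i.e. γ^4 - 656γ^2 + 2916 = 0. So γ is a root of x^4 - 656x^2 + 2916. This polynomial is irreducible over Q: it has no rational root (each ±√191 ± √137 is irrational), and any factorization into two quadratics over Q would force √(26167) ∈ Q (pairing opposite roots) or √191, √137 ∈ Q (other pairings), all impossible. Hence [Q(γ):Q] = 4 = [Q(√191, √137):Q], so Q(γ) = Q(√191, √137).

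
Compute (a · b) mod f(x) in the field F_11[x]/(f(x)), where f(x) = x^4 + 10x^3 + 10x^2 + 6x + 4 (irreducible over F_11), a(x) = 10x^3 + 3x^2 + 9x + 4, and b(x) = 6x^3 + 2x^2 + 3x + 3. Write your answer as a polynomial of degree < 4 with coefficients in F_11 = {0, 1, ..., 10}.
a · b ≡ x^3 + 3x^2 + 7x + 10 (mod f(x))

Multiply in F_11[x]: a(x)·b(x) = (10x^3 + 3x^2 + 9x + 4)·(6x^3 + 2x^2 + 3x + 3) = 5x^6 + 5x^5 + 2x^4 + 4x^3 + 6x + 1. This has degree ≥ 4, so divide by f(x) over F_11: 5x^6 + 5x^5 + 2x^4 + 4x^3 + 6x + 1 = (5x^2 + 10x + 6)·(x^4 + 10x^3 + 10x^2 + 6x + 4) + (x^3 + 3x^2 + 7x + 10). Hence a·b ≡ x^3 + 3x^2 + 7x + 10 (mod f). (F_11[x]/(f) is a field with 11^4 = 14641 elements since f is irreducible of degree 4.)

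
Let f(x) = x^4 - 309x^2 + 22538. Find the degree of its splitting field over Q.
[K : Q] = 4

Solving the quadratic in x^2: x^2 = (309 ± √(309^2 - 4·22538))/2 = (309 ± √5329)/2 = (309 ± 73)/2, giving x^2 = 191 or x^2 = 118. So f(x) = (x^2 - 191)(x^2 - 118) and the roots of f are ±√191, ±√118. Hence the splitting field is K = Q(√191, √118). Since 191 and 118 are distinct squarefree integers > 1, their product 22538 is not a perfect square, so √118 ∉ Q(√191). By the tower law [K:Q] = [Q(√191,√118):Q(√191)] · [Q(√191):Q] = 2 · 2 = 4.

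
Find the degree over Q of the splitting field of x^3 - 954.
[K : Q] = 6

The roots of x^3 - 954 are ∛954, ω∛954, ω^2∛954 where ω = e^(2πi/3) is a primitive cube root of unity, so K = Q(∛954, ω). Now [Q(∛954):Q] = 3 (since 954 is not a perfect cube, x^3 - 954 is irreducible) and [Q(ω):Q] = 2. Both 2 and 3 divide [K:Q], and [K:Q] ≤ 3·2 = 6, so [K:Q] = 6. (Equivalently: Q(∛954) ⊂ R but ω ∉ R, so [K : Q(∛954)] = 2.)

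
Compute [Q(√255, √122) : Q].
[Q(√255, √122) : Q] = 4

[Q(√255):Q] = 2 (min poly x^2 - 255, irreducible since 255 is squarefree > 1). For the top step, suppose √122 ∈ Q(√255), say √122 = c + d√255 with c, d ∈ Q. Squaring: 122 = c^2 + 255d^2 + 2cd√255. Since √255 ∉ Q this forces 2cd = 0. If d = 0 then √122 = c ∈ Q, contradicting 122 squarefree > 1. If c = 0 then 122 = 255d^2, so 255·122 = (255d)^2 is a perfect square in Q — but 255·122 = 31110 is not a perfect square (since 255 and 122 are distinct squarefree integers). Contradiction. Hence √122 ∉ Q(√255), so x^2 - 122 stays irreducible over Q(√255) and [Q(√255, √122) : Q(√255)] = 2. By the tower law, [Q(√255, √122) : Q] = 2 · 2 = 4.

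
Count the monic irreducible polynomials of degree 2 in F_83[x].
There are 3403 monic irreducible polynomials of degree 2 over F_83

Each element of F_{83^2} that lies in no proper subfield is a root of exactly one monic irreducible of degree 2 over F_83, and each such polynomial has 2 distinct roots in F_{83^2}. By Möbius inversion the count is N_83(2) = (1/2) Σ_{d|2} μ(2/d) · 83^d = (1/2)(μ(2)·83^1 + μ(1)·83^2) = 6806/2 = 3403.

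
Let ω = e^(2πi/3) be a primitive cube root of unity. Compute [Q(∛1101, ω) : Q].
[Q(∛1101, ω) : Q] = 6

[Q(∛1101):Q] = 3 (min poly x^3 - 1101, irreducible since 1101 is not a perfect cube). [Q(ω):Q] = 2 (min poly x^2 + x + 1). Since Q(∛1101) ⊂ R and ω ∉ R, we have ω ∉ Q(∛1101), so x^2 + x + 1 remains irreducible over Q(∛1101) and [Q(∛1101, ω) : Q(∛1101)] = 2. By the tower law, [Q(∛1101, ω) : Q] = 3 · 2 = 6. (In fact Q(∛1101, ω) is the splitting field of x^3 - 1101 over Q.)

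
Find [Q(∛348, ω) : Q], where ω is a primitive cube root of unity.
[Q(∛348, ω) : Q] = 6

[Q(∛348):Q] = 3 (min poly x^3 - 348, irreducible since 348 is not a perfect cube). [Q(ω):Q] = 2 (min poly x^2 + x + 1). Since Q(∛348) ⊂ R and ω ∉ R, we have ω ∉ Q(∛348), so x^2 + x + 1 remains irreducible over Q(∛348) and [Q(∛348, ω) : Q(∛348)] = 2. By the tower law, [Q(∛348, ω) : Q] = 3 · 2 = 6. (In fact Q(∛348, ω) is the splitting field of x^3 - 348 over Q.)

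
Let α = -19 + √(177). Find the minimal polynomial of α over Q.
m_α(x) = x^2 + 38x + 184

From α + 19 = √(177), squaring gives (α + 19)^2 = 177, i.e. α^2 + 38α + 361 = 177, so α^2 + 38α + 184 = 0. The discriminant of x^2 + 38x + 184 is (38)^2 - 4·(184) = 1444 - 736 = 708, and 4·(177) is not a perfect square in Q since 177 is squarefree and ≠ 1. Hence x^2 + 38x + 184 is irreducible over Q and is the minimal polynomial of α.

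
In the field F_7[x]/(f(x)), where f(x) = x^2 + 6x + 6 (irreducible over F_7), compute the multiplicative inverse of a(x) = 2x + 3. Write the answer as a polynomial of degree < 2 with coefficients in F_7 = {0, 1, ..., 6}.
a(x)^(-1) ≡ 3x + 3 (mod f(x))

Since f is irreducible over F_7, F_7[x]/(f) is a field and a(x) ≠ 0 has an inverse. Apply the extended Euclidean algorithm to f(x) and a(x) in F_7[x]: f(x) = (4x + 4)·a(x) + (1). The last nonzero remainder is the constant 1 = gcd(f, a) in F_7. Back-substituting through the division chain expresses 1 = s(x)·a(x) + t(x)·f(x) with s(x) ≡ 3x + 3 (mod f), so a(x)^(-1) ≡ s(x) = 3x + 3 (mod f). Check: (2x + 3)·(3x + 3) = 6x^2 + x + 2 ≡ 1 (mod x^2 + 6x + 6).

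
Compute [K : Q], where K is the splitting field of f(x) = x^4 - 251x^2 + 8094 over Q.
[K : Q] = 4

Solving the quadratic in x^2: x^2 = (251 ± √(251^2 - 4·8094))/2 = (251 ± √30625)/2 = (251 ± 175)/2, giving x^2 = 38 or x^2 = 213. So f(x) = (x^2 - 38)(x^2 - 213) and the roots of f are ±√38, ±√213. Hence the splitting field is K = Q(√38, √213). Since 38 and 213 are distinct squarefree integers > 1, their product 8094 is not a perfect square, so √213 ∉ Q(√38). By the tower law [K:Q] = [Q(√38,√213):Q(√38)] · [Q(√38):Q] = 2 · 2 = 4.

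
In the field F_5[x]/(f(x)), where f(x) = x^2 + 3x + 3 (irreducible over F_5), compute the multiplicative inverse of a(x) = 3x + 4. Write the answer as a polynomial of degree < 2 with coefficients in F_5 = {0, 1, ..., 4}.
a(x)^(-1) ≡ x (mod f(x))

Since f is irreducible over F_5, F_5[x]/(f) is a field and a(x) ≠ 0 has an inverse. Apply the extended Euclidean algorithm to f(x) and a(x) in F_5[x]: f(x) = (2x)·a(x) + (3). The last nonzero remainder is the constant 3 = gcd(f, a) in F_5. Back-substituting through the division chain expresses 3 = s(x)·a(x) + t(x)·f(x) with s(x) ≡ 3x (mod f), so (3x)·a(x) ≡ 3 (mod f). Multiplying by 3^(-1) ≡ 2 in F_5 gives a(x)^(-1) ≡ 2·(3x) ≡ x (mod f). Check: (3x + 4)·(x) = 3x^2 + 4x ≡ 1 (mod x^2 + 3x + 3).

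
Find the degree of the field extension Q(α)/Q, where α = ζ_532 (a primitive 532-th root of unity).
[Q(α):Q] = 216

The minimal polynomial of ζ_532 over Q is the 532-th cyclotomic polynomial Φ_532(x), which is irreducible over Q and has degree φ(532) = 216. Hence [Q(α):Q] = φ(532) = 216.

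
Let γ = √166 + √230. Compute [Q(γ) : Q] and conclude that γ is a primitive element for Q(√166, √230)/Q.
[Q(γ) : Q] = 4 (equivalently, Q(γ) = Q(√166, √230))

Obviously Q(γ) ⊆ Q(√166, √230), and [Q(√166, √230):Q] = 4 (since 166, 230 are distinct squarefree integers > 1 with 38180 not a perfect square). To show equality we compute the minimal polynomial of γ. From γ = √166 + √230: γ^2 = 166 + 2√(38180) + 230 = 396 + 2√(38180), so γ^2 - 396 = 2√(38180); squaring, (γ^2 - 396)^2 = 4·38180, i.e. γ^4 - 792γ^2 + 156816 - 152720 = 0, i.e. γ^4 - 792γ^2 + 4096 = 0. So γ is a root of x^4 - 792x^2 + 4096. This polynomial is irreducible over Q: it has no rational root (each ±√166 ± √230 is irrational), and any factorization into two quadratics over Q would force √(38180) ∈ Q (pairing opposite roots) or √166, √230 ∈ Q (other pairings), all impossible. Hence [Q(γ):Q] = 4 = [Q(√166, √230):Q], so Q(γ) = Q(√166, √230).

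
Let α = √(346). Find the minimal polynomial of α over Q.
m_α(x) = x^2 - 346

α satisfies α^2 - 346 = 0, so x^2 - 346 annihilates α. Since d = 346 is squarefree and ≠ 1, it is not a perfect square in Q, so x^2 - 346 has no rational root and is therefore irreducible over Q (a degree-2 polynomial over a field is irreducible iff it has no root). Hence m_α(x) = x^2 - 346.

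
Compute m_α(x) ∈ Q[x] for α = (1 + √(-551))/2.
m_α(x) = x^2 - x + 138

From 2α - 1 = √(-551), squaring gives (2α - 1)^2 = -551, i.e. 4α^2 - 4α + 1 = -551, so α^2 - α + (1 + 551)/4 = 0. Since -551 ≡ 1 (mod 4), (1 + 551)/4 = 138 ∈ Z. The polynomial x^2 - x + 138 has discriminant 1 - 4·(138) = -551, which is not a perfect square in Q (d = -551 is squarefree and ≠ 1), so x^2 - x + 138 is irreducible over Q. It is the minimal polynomial of α.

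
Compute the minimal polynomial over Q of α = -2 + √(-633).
m_α(x) = x^2 + 4x + 637

From α + 2 = √(-633), squaring gives (α + 2)^2 = -633, i.e. α^2 + 4α + 4 = -633, so α^2 + 4α + 637 = 0. The discriminant of x^2 + 4x + 637 is (4)^2 - 4·(637) = 16 - 2548 = -2532, and 4·(-633) is not a perfect square in Q since -633 is squarefree and ≠ 1. Hence x^2 + 4x + 637 is irreducible over Q and is the minimal polynomial of α.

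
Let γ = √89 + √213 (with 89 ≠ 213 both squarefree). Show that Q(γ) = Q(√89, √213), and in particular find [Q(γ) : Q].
[Q(γ) : Q] = 4 (equivalently, Q(γ) = Q(√89, √213))

Obviously Q(γ) ⊆ Q(√89, √213), and [Q(√89, √213):Q] = 4 (since 89, 213 are distinct squarefree integers > 1 with 18957 not a perfect square). To show equality we compute the minimal polynomial of γ. From γ = √89 + √213: γ^2 = 89 + 2√(18957) + 213 = 302 + 2√(18957), so γ^2 - 302 = 2√(18957); squaring, (γ^2 - 302)^2 = 4·18957, i.e. γ^4 - 604γ^2 + 91204 - 75828 = 0, i.e. γ^4 - 604γ^2 + 15376 = 0. So γ is a root of x^4 - 604x^2 + 15376. This polynomial is irreducible over Q: it has no rational root (each ±√89 ± √213 is irrational), and any factorization into two quadratics over Q would force √(18957) ∈ Q (pairing opposite roots) or √89, √213 ∈ Q (other pairings), all impossible. Hence [Q(γ):Q] = 4 = [Q(√89, √213):Q], so Q(γ) = Q(√89, √213).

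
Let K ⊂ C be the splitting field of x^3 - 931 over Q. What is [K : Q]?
[K : Q] = 6

The roots of x^3 - 931 are ∛931, ω∛931, ω^2∛931 where ω = e^(2πi/3) is a primitive cube root of unity, so K = Q(∛931, ω). Now [Q(∛931):Q] = 3 (since 931 is not a perfect cube, x^3 - 931 is irreducible) and [Q(ω):Q] = 2. Both 2 and 3 divide [K:Q], and [K:Q] ≤ 3·2 = 6, so [K:Q] = 6. (Equivalently: Q(∛931) ⊂ R but ω ∉ R, so [K : Q(∛931)] = 2.)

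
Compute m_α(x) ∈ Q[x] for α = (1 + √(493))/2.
m_α(x) = x^2 - x - 123

From 2α - 1 = √(493), squaring gives (2α - 1)^2 = 493, i.e. 4α^2 - 4α + 1 = 493, so α^2 - α + (1 - 493)/4 = 0. Since 493 ≡ 1 (mod 4), (1 - 493)/4 = -123 ∈ Z. The polynomial x^2 - x - 123 has discriminant 1 - 4·(-123) = 493, which is not a perfect square in Q (d = 493 is squarefree and ≠ 1), so x^2 - x - 123 is irreducible over Q. It is the minimal polynomial of α.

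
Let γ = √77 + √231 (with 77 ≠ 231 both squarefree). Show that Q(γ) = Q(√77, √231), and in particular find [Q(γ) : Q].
[Q(γ) : Q] = 4 (equivalently, Q(γ) = Q(√77, √231))

Obviously Q(γ) ⊆ Q(√77, √231), and [Q(√77, √231):Q] = 4 (since 77, 231 are distinct squarefree integers > 1 with 17787 not a perfect square). To show equality we compute the minimal polynomial of γ. From γ = √77 + √231: γ^2 = 77 + 2√(17787) + 231 = 308 + 2√(17787), so γ^2 - 308 = 2√(17787); squaring, (γ^2 - 308)^2 = 4·17787, i.e. γ^4 - 616γ^2 + 94864 - 71148 = 0, i.e. γ^4 - 616γ^2 + 23716 = 0. So γ is a root of x^4 - 616x^2 + 23716. This polynomial is irreducible over Q: it has no rational root (each ±√77 ± √231 is irrational), and any factorization into two quadratics over Q would force √(17787) ∈ Q (pairing opposite roots) or √77, √231 ∈ Q (other pairings), all impossible. Hence [Q(γ):Q] = 4 = [Q(√77, √231):Q], so Q(γ) = Q(√77, √231).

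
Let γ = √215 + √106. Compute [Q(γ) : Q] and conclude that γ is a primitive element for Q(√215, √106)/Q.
[Q(γ) : Q] = 4 (equivalently, Q(γ) = Q(√215, √106))

Obviously Q(γ) ⊆ Q(√215, √106), and [Q(√215, √106):Q] = 4 (since 215, 106 are distinct squarefree integers > 1 with 22790 not a perfect square). To show equality we compute the minimal polynomial of γ. From γ = √215 + √106: γ^2 = 215 + 2√(22790) + 106 = 321 + 2√(22790), so γ^2 - 321 = 2√(22790); squaring, (γ^2 - 321)^2 = 4·22790, i.e. γ^4 - 642γ^2 + 103041 - 91160 = 0, i.e. γ^4 - 642γ^2 + 11881 = 0. So γ is a root of x^4 - 642x^2 + 11881. This polynomial is irreducible over Q: it has no rational root (each ±√215 ± √106 is irrational), and any factorization into two quadratics over Q would force √(22790) ∈ Q (pairing opposite roots) or √215, √106 ∈ Q (other pairings), all impossible. Hence [Q(γ):Q] = 4 = [Q(√215, √106):Q], so Q(γ) = Q(√215, √106).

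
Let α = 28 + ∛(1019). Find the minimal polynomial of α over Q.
m_α(x) = x^3 - 84x^2 + 2352x - 22971

Set β = α - 28 = ∛(1019), so β^3 = 1019. Then (α - 28)^3 - 1019 = 0, i.e. α is a root of g(x) = (x - 28)^3 - 1019 = x^3 - 84x^2 + 2352x - 22971. Since g(x) = h(x - 28) where h(x) = x^3 - 1019, and h is irreducible over Q (because 1019 is not a perfect cube, so h has no rational root, and a monic cubic with no rational root is irreducible), g is also irreducible (irreducibility is preserved under the substitution x → x - 28). Hence m_α(x) = x^3 - 84x^2 + 2352x - 22971.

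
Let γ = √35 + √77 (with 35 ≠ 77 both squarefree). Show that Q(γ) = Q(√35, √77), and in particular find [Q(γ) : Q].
[Q(γ) : Q] = 4 (equivalently, Q(γ) = Q(√35, √77))

Obviously Q(γ) ⊆ Q(√35, √77), and [Q(√35, √77):Q] = 4 (since 35, 77 are distinct squarefree integers > 1 with 2695 not a perfect square). To show equality we compute the minimal polynomial of γ. From γ = √35 + √77: γ^2 = 35 + 2√(2695) + 77 = 112 + 2√(2695), so γ^2 - 112 = 2√(2695); squaring, (γ^2 - 112)^2 = 4·2695, i.e. γ^4 - 224γ^2 + 12544 - 10780 = 0, i.e. γ^4 - 224γ^2 + 1764 = 0. So γ is a root of x^4 - 224x^2 + 1764. This polynomial is irreducible over Q: it has no rational root (each ±√35 ± √77 is irrational), and any factorization into two quadratics over Q would force √(2695) ∈ Q (pairing opposite roots) or √35, √77 ∈ Q (other pairings), all impossible. Hence [Q(γ):Q] = 4 = [Q(√35, √77):Q], so Q(γ) = Q(√35, √77).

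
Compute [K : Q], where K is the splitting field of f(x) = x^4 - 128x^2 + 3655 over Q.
[K : Q] = 4

Solving the quadratic in x^2: x^2 = (128 ± √(128^2 - 4·3655))/2 = (128 ± √1764)/2 = (128 ± 42)/2, giving x^2 = 85 or x^2 = 43. So f(x) = (x^2 - 85)(x^2 - 43) and the roots of f are ±√85, ±√43. Hence the splitting field is K = Q(√85, √43). Since 85 and 43 are distinct squarefree integers > 1, their product 3655 is not a perfect square, so √43 ∉ Q(√85). By the tower law [K:Q] = [Q(√85,√43):Q(√85)] · [Q(√85):Q] = 2 · 2 = 4.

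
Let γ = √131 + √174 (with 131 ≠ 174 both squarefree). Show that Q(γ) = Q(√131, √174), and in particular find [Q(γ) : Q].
[Q(γ) : Q] = 4 (equivalently, Q(γ) = Q(√131, √174))

Obviously Q(γ) ⊆ Q(√131, √174), and [Q(√131, √174):Q] = 4 (since 131, 174 are distinct squarefree integers > 1 with 22794 not a perfect square). To show equality we compute the minimal polynomial of γ. From γ = √131 + √174: γ^2 = 131 + 2√(22794) + 174 = 305 + 2√(22794), so γ^2 - 305 = 2√(22794); squaring, (γ^2 - 305)^2 = 4·22794, i.e. γ^4 - 610γ^2 + 93025 - 91176 = 0, i.e. γ^4 - 610γ^2 + 1849 = 0. So γ is a root of x^4 - 610x^2 + 1849. This polynomial is irreducible over Q: it has no rational root (each ±√131 ± √174 is irrational), and any factorization into two quadratics over Q would force √(22794) ∈ Q (pairing opposite roots) or √131, √174 ∈ Q (other pairings), all impossible. Hence [Q(γ):Q] = 4 = [Q(√131, √174):Q], so Q(γ) = Q(√131, √174).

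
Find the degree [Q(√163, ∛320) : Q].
[Q(√163, ∛320) : Q] = 6

Let L = Q(√163, ∛320). Since Q(√163) ⊂ L and [Q(√163):Q] = 2, the tower law gives 2 | [L:Q]. Likewise Q(∛320) ⊂ L with [Q(∛320):Q] = 3 (because 320 is not a perfect cube), so 3 | [L:Q]. As gcd(2,3) = 1, [L:Q] is divisible by 6. Conversely L is generated over Q by √163 and ∛320, so [L:Q] ≤ 2·3 = 6. Therefore [Q(√163, ∛320) : Q] = 6.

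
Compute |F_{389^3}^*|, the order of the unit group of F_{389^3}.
|F_{389^3}^*| = 58863868

F_{389^3} has 389^3 = 58863869 elements; its multiplicative group consists of all nonzero elements, so |F_{389^3}^*| = 58863869 - 1 = 58863868. (It is cyclic since any finite subgroup of the multiplicative group of a field is cyclic.)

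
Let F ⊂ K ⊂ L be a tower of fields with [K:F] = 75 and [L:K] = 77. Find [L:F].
[L:F] = 5775

The tower law says that for any tower of field extensions F ⊂ K ⊂ L with finite degrees, [L:F] = [L:K] · [K:F]. Here this gives [L:F] = 77 · 75 = 5775.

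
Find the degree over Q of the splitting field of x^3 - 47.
[K : Q] = 6

The roots of x^3 - 47 are ∛47, ω∛47, ω^2∛47 where ω = e^(2πi/3) is a primitive cube root of unity, so K = Q(∛47, ω). Now [Q(∛47):Q] = 3 (since 47 is not a perfect cube, x^3 - 47 is irreducible) and [Q(ω):Q] = 2. Both 2 and 3 divide [K:Q], and [K:Q] ≤ 3·2 = 6, so [K:Q] = 6. (Equivalently: Q(∛47) ⊂ R but ω ∉ R, so [K : Q(∛47)] = 2.)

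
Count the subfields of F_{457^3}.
F_{457^3} has 2 subfields

The subfields of F_{p^n} are exactly the fields F_{p^d} for d | n (each is the fixed field of the unique index-d subgroup of Gal(F_{p^n}/F_p) ≅ Z/nZ). The divisors of n = 3 are {1, 3}, giving 2 subfields: F_{457^1}, F_{457^3}.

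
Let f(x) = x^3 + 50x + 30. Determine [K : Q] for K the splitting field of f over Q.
[K : Q] = 6

By the rational root test, any rational root of the monic integer polynomial f(x) = x^3 + 50x + 30 must be an integer dividing the constant term 30, i.e. one of ±{1, 2, 3, 5, 6, 10, 15, 30}. Evaluating: f(1) = 81, f(-1) = -21, f(2) = 138, f(-2) = -78, f(3) = 207, f(-3) = -147, f(5) = 405, f(-5) = -345, f(6) = 546, f(-6) = -486, f(10) = 1530, f(-10) = -1470, f(15) = 4155, f(-15) = -4095, f(30) = 28530, f(-30) = -28470; none is 0, so f has no rational root and is therefore irreducible over Q (a cubic with no linear factor over a field is irreducible). For an irreducible cubic, the Galois group is A_3 or S_3 according as the discriminant disc(f) = -4a^3 - 27b^2 = -4·(50)^3 - 27·(30)^2 = -524300 is or is not a square in Q. Here disc(f) = -524300 is not a perfect square in Q, so the Galois group of f over Q is not contained in A_3 and must be all of S_3. The splitting field has degree |S_3| = 6 over Q, so [K : Q] = 6.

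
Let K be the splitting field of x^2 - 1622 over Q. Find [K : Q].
[K : Q] = 2

f(x) = x^2 - 1622 factors as (x - √1622)(x + √1622). The splitting field is K = Q(√1622). Since 1622 is squarefree and > 1, it is not a perfect square, so x^2 - 1622 is irreducible over Q and [Q(√1622) : Q] = 2. Hence [K : Q] = 2.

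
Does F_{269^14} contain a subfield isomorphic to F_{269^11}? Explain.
No: F_{269^11} is not a subfield of F_{269^14}

F_{p^m} embeds in F_{p^n} iff m | n. Here 11 ∤ 14 (since 14 = 1·11 + 3 with remainder 3 ≠ 0), so F_{269^11} is not a subfield of F_{269^14}. Equivalently: if it were, the tower law would give 11 = [F_{269^11}:F_269] dividing [F_{269^14}:F_269] = 14, contradiction.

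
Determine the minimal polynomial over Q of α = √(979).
m_α(x) = x^2 - 979

α satisfies α^2 - 979 = 0, so x^2 - 979 annihilates α. Since d = 979 is squarefree and ≠ 1, it is not a perfect square in Q, so x^2 - 979 has no rational root and is therefore irreducible over Q (a degree-2 polynomial over a field is irreducible iff it has no root). Hence m_α(x) = x^2 - 979.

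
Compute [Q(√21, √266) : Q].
[Q(√21, √266) : Q] = 4

[Q(√21):Q] = 2 (min poly x^2 - 21, irreducible since 21 is squarefree > 1). For the top step, suppose √266 ∈ Q(√21), say √266 = c + d√21 with c, d ∈ Q. Squaring: 266 = c^2 + 21d^2 + 2cd√21. Since √21 ∉ Q this forces 2cd = 0. If d = 0 then √266 = c ∈ Q, contradicting 266 squarefree > 1. If c = 0 then 266 = 21d^2, so 21·266 = (21d)^2 is a perfect square in Q — but 21·266 = 5586 is not a perfect square (since 21 and 266 are distinct squarefree integers). Contradiction. Hence √266 ∉ Q(√21), so x^2 - 266 stays irreducible over Q(√21) and [Q(√21, √266) : Q(√21)] = 2. By the tower law, [Q(√21, √266) : Q] = 2 · 2 = 4.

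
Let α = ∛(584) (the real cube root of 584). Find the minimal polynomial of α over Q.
m_α(x) = x^3 - 584

α satisfies α^3 = 584, so x^3 - 584 annihilates α. By the rational root test, a rational root p/q (in lowest terms) of x^3 - 584 would satisfy p^3 = 584 q^3, forcing q = 1 and p^3 = 584; but 584 is not a perfect cube, contradiction. A monic cubic over Q with no rational root is irreducible (any nontrivial factorization would include a linear factor). Hence x^3 - 584 is the minimal polynomial of α, and in particular [Q(α):Q] = 3.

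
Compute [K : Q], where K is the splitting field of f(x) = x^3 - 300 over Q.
[K : Q] = 6

The roots of x^3 - 300 are ∛300, ω∛300, ω^2∛300 where ω = e^(2πi/3) is a primitive cube root of unity, so K = Q(∛300, ω). Now [Q(∛300):Q] = 3 (since 300 is not a perfect cube, x^3 - 300 is irreducible) and [Q(ω):Q] = 2. Both 2 and 3 divide [K:Q], and [K:Q] ≤ 3·2 = 6, so [K:Q] = 6. (Equivalently: Q(∛300) ⊂ R but ω ∉ R, so [K : Q(∛300)] = 2.)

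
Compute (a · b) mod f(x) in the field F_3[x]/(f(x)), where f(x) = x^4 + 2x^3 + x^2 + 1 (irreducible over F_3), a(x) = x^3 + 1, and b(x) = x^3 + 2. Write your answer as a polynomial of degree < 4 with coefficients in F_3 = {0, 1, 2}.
a · b ≡ 2x^3 + 2x^2 + 2x + 2 (mod f(x))

Multiply in F_3[x]: a(x)·b(x) = (x^3 + 1)·(x^3 + 2) = x^6 + 2. This has degree ≥ 4, so divide by f(x) over F_3: x^6 + 2 = (x^2 + x)·(x^4 + 2x^3 + x^2 + 1) + (2x^3 + 2x^2 + 2x + 2). Hence a·b ≡ 2x^3 + 2x^2 + 2x + 2 (mod f). (F_3[x]/(f) is a field with 3^4 = 81 elements since f is irreducible of degree 4.)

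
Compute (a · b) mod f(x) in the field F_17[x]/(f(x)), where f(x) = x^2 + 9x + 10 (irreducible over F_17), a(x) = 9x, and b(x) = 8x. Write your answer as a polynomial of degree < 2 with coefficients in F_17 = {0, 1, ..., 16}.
a · b ≡ 15x + 11 (mod f(x))

Multiply in F_17[x]: a(x)·b(x) = (9x)·(8x) = 4x^2. This has degree ≥ 2, so divide by f(x) over F_17: 4x^2 = (4)·(x^2 + 9x + 10) + (15x + 11). Hence a·b ≡ 15x + 11 (mod f). (F_17[x]/(f) is a field with 17^2 = 289 elements since f is irreducible of degree 2.)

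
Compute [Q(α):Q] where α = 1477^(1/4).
[Q(α):Q] = 4

α is a root of x^4 - 1477. By Eisenstein's criterion at the prime p = 7 (which divides the constant term 1477 but p^2 = 49 does not, since 1477 is squarefree), x^4 - 1477 is irreducible over Q. Hence [Q(α):Q] = 4.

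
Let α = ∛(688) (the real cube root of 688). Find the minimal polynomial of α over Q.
m_α(x) = x^3 - 688

α satisfies α^3 = 688, so x^3 - 688 annihilates α. By the rational root test, a rational root p/q (in lowest terms) of x^3 - 688 would satisfy p^3 = 688 q^3, forcing q = 1 and p^3 = 688; but 688 is not a perfect cube, contradiction. A monic cubic over Q with no rational root is irreducible (any nontrivial factorization would include a linear factor). Hence x^3 - 688 is the minimal polynomial of α, and in particular [Q(α):Q] = 3.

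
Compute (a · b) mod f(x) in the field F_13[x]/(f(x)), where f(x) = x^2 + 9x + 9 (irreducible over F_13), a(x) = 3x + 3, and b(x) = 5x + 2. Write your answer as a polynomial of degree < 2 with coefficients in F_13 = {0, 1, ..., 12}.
a · b ≡ 3x + 1 (mod f(x))

Multiply in F_13[x]: a(x)·b(x) = (3x + 3)·(5x + 2) = 2x^2 + 8x + 6. This has degree ≥ 2, so divide by f(x) over F_13: 2x^2 + 8x + 6 = (2)·(x^2 + 9x + 9) + (3x + 1). Hence a·b ≡ 3x + 1 (mod f). (F_13[x]/(f) is a field with 13^2 = 169 elements since f is irreducible of degree 2.)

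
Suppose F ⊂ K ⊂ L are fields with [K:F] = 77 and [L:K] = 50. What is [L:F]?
[L:F] = 3850

The tower law says that for any tower of field extensions F ⊂ K ⊂ L with finite degrees, [L:F] = [L:K] · [K:F]. Here this gives [L:F] = 50 · 77 = 3850.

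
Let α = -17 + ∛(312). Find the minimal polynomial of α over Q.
m_α(x) = x^3 + 51x^2 + 867x + 4601

Set β = α + 17 = ∛(312), so β^3 = 312. Then (α + 17)^3 - 312 = 0, i.e. α is a root of g(x) = (x + 17)^3 - 312 = x^3 + 51x^2 + 867x + 4601. Since g(x) = h(x + 17) where h(x) = x^3 - 312, and h is irreducible over Q (because 312 is not a perfect cube, so h has no rational root, and a monic cubic with no rational root is irreducible), g is also irreducible (irreducibility is preserved under the substitution x → x + 17). Hence m_α(x) = x^3 + 51x^2 + 867x + 4601.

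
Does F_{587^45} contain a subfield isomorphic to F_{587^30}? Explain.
No: F_{587^30} is not a subfield of F_{587^45}

F_{p^m} embeds in F_{p^n} iff m | n. Here 30 ∤ 45 (since 45 = 1·30 + 15 with remainder 15 ≠ 0), so F_{587^30} is not a subfield of F_{587^45}. Equivalently: if it were, the tower law would give 30 = [F_{587^30}:F_587] dividing [F_{587^45}:F_587] = 45, contradiction.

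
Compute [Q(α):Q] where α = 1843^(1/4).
[Q(α):Q] = 4

α is a root of x^4 - 1843. By Eisenstein's criterion at the prime p = 19 (which divides the constant term 1843 but p^2 = 361 does not, since 1843 is squarefree), x^4 - 1843 is irreducible over Q. Hence [Q(α):Q] = 4.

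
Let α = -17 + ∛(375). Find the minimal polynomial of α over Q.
m_α(x) = x^3 + 51x^2 + 867x + 4538

Set β = α + 17 = ∛(375), so β^3 = 375. Then (α + 17)^3 - 375 = 0, i.e. α is a root of g(x) = (x + 17)^3 - 375 = x^3 + 51x^2 + 867x + 4538. Since g(x) = h(x + 17) where h(x) = x^3 - 375, and h is irreducible over Q (because 375 is not a perfect cube, so h has no rational root, and a monic cubic with no rational root is irreducible), g is also irreducible (irreducibility is preserved under the substitution x → x + 17). Hence m_α(x) = x^3 + 51x^2 + 867x + 4538.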